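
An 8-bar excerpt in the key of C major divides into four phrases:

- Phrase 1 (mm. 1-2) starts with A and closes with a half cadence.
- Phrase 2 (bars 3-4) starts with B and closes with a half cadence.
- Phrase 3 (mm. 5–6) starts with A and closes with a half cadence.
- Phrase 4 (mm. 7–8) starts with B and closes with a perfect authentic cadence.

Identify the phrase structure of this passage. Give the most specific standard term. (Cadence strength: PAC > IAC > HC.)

parallel double period

Four phrases in two halves: the first half (mm. 1–4) ends with a half cadence, the second (mm. 5–8) with a perfect authentic cadence — a large antecedent–consequent pair, i.e. a double period.
Phrase 3 begins with the same material as phrase 1, making it parallel.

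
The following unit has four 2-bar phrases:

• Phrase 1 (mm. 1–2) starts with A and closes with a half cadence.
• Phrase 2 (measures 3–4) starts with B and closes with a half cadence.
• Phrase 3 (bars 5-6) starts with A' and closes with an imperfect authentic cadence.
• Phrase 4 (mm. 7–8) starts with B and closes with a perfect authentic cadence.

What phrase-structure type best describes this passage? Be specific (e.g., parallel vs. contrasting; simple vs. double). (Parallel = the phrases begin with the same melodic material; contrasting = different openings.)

Four phrases in two halves: the first half (bars 1-4) ends with a half cadence, the second (mm. 5-8) with a perfect authentic cadence — a large antecedent–consequent pair, i.e. a double period.
Phrase 3 begins with the same material as phrase 1, making it parallel.

parallel double period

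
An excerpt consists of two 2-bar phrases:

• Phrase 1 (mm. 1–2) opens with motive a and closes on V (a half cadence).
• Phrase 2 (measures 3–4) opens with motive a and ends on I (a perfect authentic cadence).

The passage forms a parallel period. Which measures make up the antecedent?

The antecedent is the phrase ending with the weaker cadence (half cadence, phrase 1) and the consequent the one ending more conclusively (perfect authentic cadence, phrase 2); the antecedent is mm. 1–2.

measures 1–2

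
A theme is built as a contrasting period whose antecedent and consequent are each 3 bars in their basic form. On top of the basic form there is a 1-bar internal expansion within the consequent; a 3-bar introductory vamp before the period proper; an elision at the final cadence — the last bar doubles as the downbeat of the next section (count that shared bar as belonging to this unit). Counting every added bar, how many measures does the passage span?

10 measures

Basic contrasting period: 3 + 3 = 6 bars.
6 (basic form) + 1 (internal expansion) + 3 (introduction) = 10.
The elision shares a bar with the next section but does not change this unit's count.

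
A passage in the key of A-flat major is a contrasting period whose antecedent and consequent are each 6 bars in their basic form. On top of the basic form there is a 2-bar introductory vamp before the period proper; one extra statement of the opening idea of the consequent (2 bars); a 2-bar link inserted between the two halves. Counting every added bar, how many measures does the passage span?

Basic contrasting period: 6 + 6 = 12 bars.
12 (basic form) + 2 (introduction) + 2 (extra statement) + 2 (link) = 18.

18 measures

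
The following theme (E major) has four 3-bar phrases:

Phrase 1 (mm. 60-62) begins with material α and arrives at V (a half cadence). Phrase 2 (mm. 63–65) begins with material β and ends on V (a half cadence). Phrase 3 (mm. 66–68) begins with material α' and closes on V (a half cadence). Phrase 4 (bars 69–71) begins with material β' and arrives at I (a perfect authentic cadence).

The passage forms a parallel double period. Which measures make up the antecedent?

In a double period the four phrases pair into a large antecedent (phrases 1–2, ending half cadence) and a large consequent (phrases 3–4, ending perfect authentic cadence). The antecedent spans mm. 60–65.

measures 60–65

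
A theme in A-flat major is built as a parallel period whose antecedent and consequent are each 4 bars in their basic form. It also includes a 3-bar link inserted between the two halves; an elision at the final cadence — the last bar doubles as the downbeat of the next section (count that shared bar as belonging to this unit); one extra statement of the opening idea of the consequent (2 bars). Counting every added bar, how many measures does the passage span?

Basic parallel period: 4 + 4 = 8 bars.
8 (basic form) + 3 (link) + 2 (extra statement) = 13.
The elision shares a bar with the next section but does not change this unit's count.

13 measures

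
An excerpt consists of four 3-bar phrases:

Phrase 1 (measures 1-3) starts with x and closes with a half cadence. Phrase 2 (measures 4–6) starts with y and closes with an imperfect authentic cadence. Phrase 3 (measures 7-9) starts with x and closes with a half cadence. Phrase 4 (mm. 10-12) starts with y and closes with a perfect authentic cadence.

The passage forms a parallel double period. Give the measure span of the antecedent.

measures 1–6

In a double period the first pair of phrases (ending imperfect authentic cadence) is the large antecedent and the second pair (ending perfect authentic cadence) is the large consequent; the antecedent is measures 1–6.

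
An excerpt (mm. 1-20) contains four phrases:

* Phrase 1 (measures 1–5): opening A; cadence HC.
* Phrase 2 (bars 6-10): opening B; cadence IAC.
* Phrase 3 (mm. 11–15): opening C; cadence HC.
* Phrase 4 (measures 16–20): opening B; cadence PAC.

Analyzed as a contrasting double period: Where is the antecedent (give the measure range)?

measures 1–10

In a double period the four phrases pair into a large antecedent (phrases 1–2, ending imperfect authentic cadence) and a large consequent (phrases 3–4, ending perfect authentic cadence). The antecedent spans bars 1–10.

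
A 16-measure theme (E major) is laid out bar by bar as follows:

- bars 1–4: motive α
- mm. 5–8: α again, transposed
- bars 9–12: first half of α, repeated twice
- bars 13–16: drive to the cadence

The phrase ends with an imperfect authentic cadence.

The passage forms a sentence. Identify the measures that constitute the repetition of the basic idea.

The presentation of a sentence is the basic idea (measures 1–4) plus its repetition (mm. 5-8); the repetition of the basic idea is therefore mm. 5-8.

measures 5–8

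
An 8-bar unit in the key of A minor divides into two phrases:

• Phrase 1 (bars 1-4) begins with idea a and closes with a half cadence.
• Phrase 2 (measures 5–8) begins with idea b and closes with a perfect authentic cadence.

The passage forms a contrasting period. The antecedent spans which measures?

measures 1–4

The antecedent is the phrase ending with the weaker cadence (half cadence, phrase 1) and the consequent the one ending more conclusively (perfect authentic cadence, phrase 2); the antecedent is bars 1–4.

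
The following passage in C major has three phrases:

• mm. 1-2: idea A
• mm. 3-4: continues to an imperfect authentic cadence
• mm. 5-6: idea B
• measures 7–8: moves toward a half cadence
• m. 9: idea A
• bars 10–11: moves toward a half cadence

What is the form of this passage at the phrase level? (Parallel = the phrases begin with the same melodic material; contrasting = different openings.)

phrase group

The final phrase closes with a half cadence, which is not stronger than the preceding half cadence; the 3 phrases lack an overall antecedent–consequent design and so form a phrase group.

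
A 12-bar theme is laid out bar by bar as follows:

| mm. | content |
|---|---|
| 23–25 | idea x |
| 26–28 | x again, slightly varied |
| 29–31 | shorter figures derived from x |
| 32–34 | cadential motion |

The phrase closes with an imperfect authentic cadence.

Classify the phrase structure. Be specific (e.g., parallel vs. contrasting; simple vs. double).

sentence

Basic idea (bars 23–25) + its repetition (mm. 26–28) form the presentation; fragmentation and cadence (bars 29–34) form the continuation — the 12-bar whole is a sentence.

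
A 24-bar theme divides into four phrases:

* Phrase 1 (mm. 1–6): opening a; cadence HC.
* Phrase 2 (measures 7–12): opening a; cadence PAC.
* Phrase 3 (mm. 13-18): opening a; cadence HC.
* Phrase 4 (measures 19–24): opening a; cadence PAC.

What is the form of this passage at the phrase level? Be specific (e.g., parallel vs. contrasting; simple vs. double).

repeated period

The cadence pattern HC–PAC–HC–PAC is weak–strong twice, and phrases 3–4 restate phrases 1–2: a period heard twice, not a double period (which would end weakly at phrase 2).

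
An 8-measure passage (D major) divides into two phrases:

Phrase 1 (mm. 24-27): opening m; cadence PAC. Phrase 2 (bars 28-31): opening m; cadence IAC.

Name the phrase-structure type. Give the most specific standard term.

phrase group

The second phrase closes with an imperfect authentic cadence, which is not stronger than the first phrase's perfect authentic cadence; without a weak→strong cadential pair there is no antecedent–consequent relationship, so this is a phrase group rather than a period.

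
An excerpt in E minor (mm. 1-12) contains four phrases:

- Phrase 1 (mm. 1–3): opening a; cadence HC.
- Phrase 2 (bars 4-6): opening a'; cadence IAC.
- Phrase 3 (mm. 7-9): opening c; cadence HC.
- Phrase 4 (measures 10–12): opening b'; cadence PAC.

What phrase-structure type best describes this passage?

Four phrases in two halves: the first half (mm. 1-6) ends with an imperfect authentic cadence, the second (mm. 7–12) with a perfect authentic cadence — a large antecedent–consequent pair, i.e. a double period.
Phrase 3 begins with different material from phrase 1, making it contrasting.

contrasting double period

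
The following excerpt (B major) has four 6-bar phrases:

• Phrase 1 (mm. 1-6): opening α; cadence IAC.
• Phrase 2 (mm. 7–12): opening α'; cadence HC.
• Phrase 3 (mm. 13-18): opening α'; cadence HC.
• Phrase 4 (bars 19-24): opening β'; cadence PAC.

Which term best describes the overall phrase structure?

Four phrases in two halves: the first half (mm. 1–12) ends with a half cadence, the second (measures 13–24) with a perfect authentic cadence — a large antecedent–consequent pair, i.e. a double period.
Phrase 3 begins with the same material as phrase 1, making it parallel.

parallel double period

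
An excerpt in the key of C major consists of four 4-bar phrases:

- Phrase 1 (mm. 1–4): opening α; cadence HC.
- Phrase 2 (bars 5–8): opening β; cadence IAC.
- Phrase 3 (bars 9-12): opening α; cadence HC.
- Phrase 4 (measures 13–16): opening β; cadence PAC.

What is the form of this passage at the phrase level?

parallel double period

Four phrases in two halves: the first half (bars 1–8) ends with an imperfect authentic cadence, the second (mm. 9-16) with a perfect authentic cadence — a large antecedent–consequent pair, i.e. a double period.
Phrase 3 begins with the same material as phrase 1, making it parallel.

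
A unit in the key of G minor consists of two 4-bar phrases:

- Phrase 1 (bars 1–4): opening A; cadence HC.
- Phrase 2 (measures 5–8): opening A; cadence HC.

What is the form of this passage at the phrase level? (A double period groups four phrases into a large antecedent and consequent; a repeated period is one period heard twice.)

repeated phrase

Both phrases have the same opening (A) and the same cadence (half cadence): the second is a restatement, not a consequent, so this is a repeated phrase rather than a period.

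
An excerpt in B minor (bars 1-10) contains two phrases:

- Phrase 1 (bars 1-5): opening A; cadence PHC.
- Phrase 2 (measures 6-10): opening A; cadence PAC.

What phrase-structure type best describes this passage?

Phrase 1 ends with a Phrygian half cadence (weaker) and phrase 2 with a perfect authentic cadence (stronger): antecedent + consequent = a period.
The two phrases open with the same material (A / A), so the period is parallel.

parallel period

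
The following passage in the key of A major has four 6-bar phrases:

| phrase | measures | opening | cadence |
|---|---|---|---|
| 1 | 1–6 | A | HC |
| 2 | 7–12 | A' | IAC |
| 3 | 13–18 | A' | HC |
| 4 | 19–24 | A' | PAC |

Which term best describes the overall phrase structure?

parallel double period

Four phrases in two halves: the first half (bars 1–12) ends with an imperfect authentic cadence, the second (mm. 13–24) with a perfect authentic cadence — a large antecedent–consequent pair, i.e. a double period.
Phrase 3 begins with the same material as phrase 1, making it parallel.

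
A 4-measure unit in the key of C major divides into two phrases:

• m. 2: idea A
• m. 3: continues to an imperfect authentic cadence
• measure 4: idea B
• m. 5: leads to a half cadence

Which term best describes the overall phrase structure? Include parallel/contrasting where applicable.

phrase group

The second phrase closes with a half cadence, which is not stronger than the first phrase's imperfect authentic cadence; without a weak→strong cadential pair there is no antecedent–consequent relationship, so this is a phrase group rather than a period.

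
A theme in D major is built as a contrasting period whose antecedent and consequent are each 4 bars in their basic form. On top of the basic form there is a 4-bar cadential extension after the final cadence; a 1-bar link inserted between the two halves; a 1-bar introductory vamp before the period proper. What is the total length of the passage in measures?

Basic contrasting period: 4 + 4 = 8 bars.
8 (basic form) + 4 (cadential extension) + 1 (link) + 1 (introduction) = 14.

14 measures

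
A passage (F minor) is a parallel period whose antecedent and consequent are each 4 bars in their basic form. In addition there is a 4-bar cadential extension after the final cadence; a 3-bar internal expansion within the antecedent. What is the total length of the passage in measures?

15 measures

Basic parallel period: 4 + 4 = 8 bars.
8 (basic form) + 4 (cadential extension) + 3 (internal expansion) = 15.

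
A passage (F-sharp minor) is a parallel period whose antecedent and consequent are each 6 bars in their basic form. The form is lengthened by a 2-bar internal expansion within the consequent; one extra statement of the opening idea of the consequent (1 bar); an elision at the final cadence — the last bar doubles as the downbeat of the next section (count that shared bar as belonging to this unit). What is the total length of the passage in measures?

Basic parallel period: 6 + 6 = 12 bars.
12 (basic form) + 2 (internal expansion) + 1 (extra statement) = 15.
The elision shares a bar with the next section but does not change this unit's count.

15 measures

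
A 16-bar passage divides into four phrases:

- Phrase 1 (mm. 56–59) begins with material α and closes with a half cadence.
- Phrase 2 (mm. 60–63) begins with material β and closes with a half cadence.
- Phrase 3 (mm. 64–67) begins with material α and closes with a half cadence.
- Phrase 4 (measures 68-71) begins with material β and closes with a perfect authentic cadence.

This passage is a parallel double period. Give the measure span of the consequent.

In a double period the four phrases pair into a large antecedent (phrases 1–2, ending half cadence) and a large consequent (phrases 3–4, ending perfect authentic cadence). The consequent spans mm. 64–71.

measures 64–71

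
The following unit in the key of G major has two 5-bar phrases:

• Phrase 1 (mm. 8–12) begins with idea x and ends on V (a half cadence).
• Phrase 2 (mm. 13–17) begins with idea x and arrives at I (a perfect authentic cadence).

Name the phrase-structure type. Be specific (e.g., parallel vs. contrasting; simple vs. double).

Phrase 1 ends with a half cadence (weaker) and phrase 2 with a perfect authentic cadence (stronger): antecedent + consequent = a period.
The two phrases open with the same material (x / x), so the period is parallel.

parallel period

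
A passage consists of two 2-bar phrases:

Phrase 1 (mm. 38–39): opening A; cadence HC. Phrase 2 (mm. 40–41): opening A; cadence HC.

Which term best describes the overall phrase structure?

repeated phrase

Both phrases have the same opening (A) and the same cadence (half cadence): the second is a restatement, not a consequent, so this is a repeated phrase rather than a period.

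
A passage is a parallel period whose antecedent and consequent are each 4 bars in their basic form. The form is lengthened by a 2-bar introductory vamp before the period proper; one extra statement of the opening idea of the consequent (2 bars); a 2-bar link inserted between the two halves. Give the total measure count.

Basic parallel period: 4 + 4 = 8 bars.
8 (basic form) + 2 (introduction) + 2 (extra statement) + 2 (link) = 14.

14 measures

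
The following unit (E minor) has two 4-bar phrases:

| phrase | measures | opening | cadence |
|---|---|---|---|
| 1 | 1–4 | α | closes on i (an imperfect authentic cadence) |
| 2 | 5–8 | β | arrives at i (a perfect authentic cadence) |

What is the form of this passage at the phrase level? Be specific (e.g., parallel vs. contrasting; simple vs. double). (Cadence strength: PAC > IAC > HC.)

Phrase 1 ends with an imperfect authentic cadence (weaker) and phrase 2 with a perfect authentic cadence (stronger): antecedent + consequent = a period.
The two phrases open with different material (α / β), so the period is contrasting.

contrasting period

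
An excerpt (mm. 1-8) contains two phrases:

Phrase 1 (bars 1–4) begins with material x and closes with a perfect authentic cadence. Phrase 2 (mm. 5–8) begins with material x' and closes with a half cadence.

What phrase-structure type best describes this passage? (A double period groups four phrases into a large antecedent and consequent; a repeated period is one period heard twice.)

The second phrase closes with a half cadence, which is not stronger than the first phrase's perfect authentic cadence; without a weak→strong cadential pair there is no antecedent–consequent relationship, so this is a phrase group rather than a period.

phrase group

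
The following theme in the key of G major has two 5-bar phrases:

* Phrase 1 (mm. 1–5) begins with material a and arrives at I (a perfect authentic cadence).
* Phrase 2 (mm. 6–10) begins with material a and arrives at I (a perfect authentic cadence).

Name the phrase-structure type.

Both phrases have the same opening (a) and the same cadence (perfect authentic cadence): the second is a restatement, not a consequent, so this is a repeated phrase rather than a period.

repeated phrase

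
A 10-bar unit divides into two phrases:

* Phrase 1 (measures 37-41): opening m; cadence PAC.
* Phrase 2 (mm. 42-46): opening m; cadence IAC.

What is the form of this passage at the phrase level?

The second phrase closes with an imperfect authentic cadence, which is not stronger than the first phrase's perfect authentic cadence; without a weak→strong cadential pair there is no antecedent–consequent relationship, so this is a phrase group rather than a period.

phrase group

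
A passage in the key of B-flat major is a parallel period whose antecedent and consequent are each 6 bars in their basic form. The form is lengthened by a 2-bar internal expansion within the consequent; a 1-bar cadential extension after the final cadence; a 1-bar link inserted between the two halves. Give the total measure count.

Basic parallel period: 6 + 6 = 12 bars.
12 (basic form) + 2 (internal expansion) + 1 (cadential extension) + 1 (link) = 16.

16 measures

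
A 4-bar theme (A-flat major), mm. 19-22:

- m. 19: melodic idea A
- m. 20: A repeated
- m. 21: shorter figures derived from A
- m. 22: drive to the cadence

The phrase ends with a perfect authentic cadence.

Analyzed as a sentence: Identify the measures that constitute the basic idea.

measures 19–19

The presentation of a sentence is the basic idea (m. 19) plus its repetition (bar 20); the basic idea is therefore m. 19.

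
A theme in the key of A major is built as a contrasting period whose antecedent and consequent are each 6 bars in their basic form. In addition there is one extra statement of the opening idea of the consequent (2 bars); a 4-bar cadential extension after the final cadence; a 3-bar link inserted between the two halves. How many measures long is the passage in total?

21 measures

Basic contrasting period: 6 + 6 = 12 bars.
12 (basic form) + 2 (extra statement) + 4 (cadential extension) + 3 (link) = 21.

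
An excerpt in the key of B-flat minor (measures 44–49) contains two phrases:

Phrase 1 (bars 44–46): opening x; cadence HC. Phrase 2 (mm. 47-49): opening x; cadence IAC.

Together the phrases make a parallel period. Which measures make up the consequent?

measures 47–49

The phrase ending with the weaker cadence (half cadence) is the antecedent; the one ending more conclusively (imperfect authentic cadence) is the consequent. The consequent is measures 47–49.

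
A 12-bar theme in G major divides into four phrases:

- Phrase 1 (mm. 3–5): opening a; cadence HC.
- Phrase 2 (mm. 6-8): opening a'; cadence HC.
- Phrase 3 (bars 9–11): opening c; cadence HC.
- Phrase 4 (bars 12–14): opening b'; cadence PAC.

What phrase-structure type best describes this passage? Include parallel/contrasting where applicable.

Four phrases in two halves: the first half (mm. 3–8) ends with a half cadence, the second (measures 9–14) with a perfect authentic cadence — a large antecedent–consequent pair, i.e. a double period.
Phrase 3 begins with different material from phrase 1, making it contrasting.

contrasting double period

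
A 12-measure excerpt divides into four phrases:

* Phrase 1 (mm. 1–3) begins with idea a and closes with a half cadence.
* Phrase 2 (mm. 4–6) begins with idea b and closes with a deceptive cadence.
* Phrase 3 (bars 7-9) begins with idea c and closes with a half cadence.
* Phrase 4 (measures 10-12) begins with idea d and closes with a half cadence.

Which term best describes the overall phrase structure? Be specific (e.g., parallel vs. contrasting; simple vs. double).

phrase group

Phrase 4 ends with a half cadence, no stronger than phrase 2's deceptive cadence, so the four phrases do not form a double period; nor do phrases 3–4 duplicate 1–2, so it is not a repeated period. With no phrase reaching a conclusive cadence, the passage is a phrase group.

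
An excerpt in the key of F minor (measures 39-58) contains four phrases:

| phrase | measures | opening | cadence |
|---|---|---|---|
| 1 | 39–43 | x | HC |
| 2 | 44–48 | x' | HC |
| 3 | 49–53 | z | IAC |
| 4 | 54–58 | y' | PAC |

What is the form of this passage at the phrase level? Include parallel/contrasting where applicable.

Four phrases in two halves: the first half (mm. 39-48) ends with a half cadence, the second (mm. 49–58) with a perfect authentic cadence — a large antecedent–consequent pair, i.e. a double period.
Phrase 3 begins with different material from phrase 1, making it contrasting.

contrasting double period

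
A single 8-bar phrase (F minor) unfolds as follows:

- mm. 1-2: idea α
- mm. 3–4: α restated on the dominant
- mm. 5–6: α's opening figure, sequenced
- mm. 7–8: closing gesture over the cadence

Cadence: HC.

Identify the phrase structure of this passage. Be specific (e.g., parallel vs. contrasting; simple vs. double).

sentence

Basic idea (bars 1-2) + its repetition (measures 3–4) form the presentation; fragmentation and cadence (mm. 5–8) form the continuation — the 8-bar whole is a sentence.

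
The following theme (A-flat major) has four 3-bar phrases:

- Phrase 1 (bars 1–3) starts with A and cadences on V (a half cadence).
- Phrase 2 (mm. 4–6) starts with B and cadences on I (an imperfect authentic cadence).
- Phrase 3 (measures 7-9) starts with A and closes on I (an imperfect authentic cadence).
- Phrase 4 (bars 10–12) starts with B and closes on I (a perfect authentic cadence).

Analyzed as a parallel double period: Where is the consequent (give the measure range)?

In a double period the four phrases pair into a large antecedent (phrases 1–2, ending imperfect authentic cadence) and a large consequent (phrases 3–4, ending perfect authentic cadence). The consequent spans measures 7-12.

measures 7–12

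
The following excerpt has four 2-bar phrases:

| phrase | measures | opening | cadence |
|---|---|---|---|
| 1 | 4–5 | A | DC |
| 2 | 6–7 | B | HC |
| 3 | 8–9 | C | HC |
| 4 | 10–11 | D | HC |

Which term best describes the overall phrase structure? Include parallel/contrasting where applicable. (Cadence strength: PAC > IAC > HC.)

Phrase 4 ends with a half cadence, no stronger than phrase 2's half cadence, so the four phrases do not form a double period; nor do phrases 3–4 duplicate 1–2, so it is not a repeated period. With no phrase reaching a conclusive cadence, the passage is a phrase group.

phrase group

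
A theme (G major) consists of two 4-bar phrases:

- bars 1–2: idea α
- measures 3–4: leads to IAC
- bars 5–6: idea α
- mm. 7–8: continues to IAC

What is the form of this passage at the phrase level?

repeated phrase

Both phrases have the same opening (α) and the same cadence (imperfect authentic cadence): the second is a restatement, not a consequent, so this is a repeated phrase rather than a period.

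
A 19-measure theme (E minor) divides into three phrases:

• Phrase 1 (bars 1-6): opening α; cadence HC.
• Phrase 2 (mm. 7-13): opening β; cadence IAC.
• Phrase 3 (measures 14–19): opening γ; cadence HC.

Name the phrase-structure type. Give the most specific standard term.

The final phrase closes with a half cadence, which is not stronger than the preceding imperfect authentic cadence; the 3 phrases lack an overall antecedent–consequent design and so form a phrase group.

phrase group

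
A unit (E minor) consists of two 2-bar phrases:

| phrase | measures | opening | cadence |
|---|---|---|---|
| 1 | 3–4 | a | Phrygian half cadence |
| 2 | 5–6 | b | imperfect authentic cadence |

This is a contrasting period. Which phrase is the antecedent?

The phrase ending with the weaker cadence (Phrygian half cadence) is the antecedent; the one ending more conclusively (imperfect authentic cadence) is the consequent. The antecedent is phrase 1.

phrase 1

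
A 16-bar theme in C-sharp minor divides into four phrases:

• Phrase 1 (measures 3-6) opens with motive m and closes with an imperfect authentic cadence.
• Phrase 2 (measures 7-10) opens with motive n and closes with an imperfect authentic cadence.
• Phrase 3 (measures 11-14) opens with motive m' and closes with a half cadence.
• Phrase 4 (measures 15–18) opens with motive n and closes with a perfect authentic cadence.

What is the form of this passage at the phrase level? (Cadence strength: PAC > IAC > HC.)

parallel double period

Four phrases in two halves: the first half (bars 3–10) ends with an imperfect authentic cadence, the second (mm. 11–18) with a perfect authentic cadence — a large antecedent–consequent pair, i.e. a double period.
Phrase 3 begins with the same material as phrase 1, making it parallel.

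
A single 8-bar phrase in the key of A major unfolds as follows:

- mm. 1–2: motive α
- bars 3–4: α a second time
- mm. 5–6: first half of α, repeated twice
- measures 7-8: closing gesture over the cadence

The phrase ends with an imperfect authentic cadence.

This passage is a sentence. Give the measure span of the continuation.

After the presentation (bars 1-4), the continuation covers the fragmentation through the cadence: mm. 5–8.

measures 5–8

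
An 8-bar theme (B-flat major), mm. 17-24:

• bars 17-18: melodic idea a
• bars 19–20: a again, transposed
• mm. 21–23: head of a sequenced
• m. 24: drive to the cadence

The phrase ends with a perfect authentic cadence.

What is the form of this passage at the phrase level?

Basic idea (bars 17-18) + its repetition (bars 19-20) form the presentation; fragmentation and cadence (bars 21-24) form the continuation — the 8-bar whole is a sentence.

sentence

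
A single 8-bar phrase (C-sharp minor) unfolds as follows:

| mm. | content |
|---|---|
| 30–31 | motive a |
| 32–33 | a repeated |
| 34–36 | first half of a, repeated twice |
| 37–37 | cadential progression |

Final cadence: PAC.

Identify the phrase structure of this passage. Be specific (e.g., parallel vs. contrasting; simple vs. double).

sentence

Basic idea (mm. 30-31) + its repetition (mm. 32–33) form the presentation; fragmentation and cadence (mm. 34-37) form the continuation — the 8-bar whole is a sentence.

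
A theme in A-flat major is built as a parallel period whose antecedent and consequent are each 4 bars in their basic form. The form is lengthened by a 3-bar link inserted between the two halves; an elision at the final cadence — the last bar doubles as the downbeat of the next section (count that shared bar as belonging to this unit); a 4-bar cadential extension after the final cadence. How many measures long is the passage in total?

Basic parallel period: 4 + 4 = 8 bars.
8 (basic form) + 3 (link) + 4 (cadential extension) = 15.
The elision shares a bar with the next section but does not change this unit's count.

15 measures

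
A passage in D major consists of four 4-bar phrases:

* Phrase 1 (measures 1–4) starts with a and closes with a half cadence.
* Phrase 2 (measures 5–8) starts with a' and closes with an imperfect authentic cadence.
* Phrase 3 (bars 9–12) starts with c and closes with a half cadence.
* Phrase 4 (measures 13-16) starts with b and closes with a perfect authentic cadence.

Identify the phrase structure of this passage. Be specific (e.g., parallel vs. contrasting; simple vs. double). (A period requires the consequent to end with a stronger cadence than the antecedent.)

contrasting double period

Four phrases in two halves: the first half (bars 1-8) ends with an imperfect authentic cadence, the second (measures 9–16) with a perfect authentic cadence — a large antecedent–consequent pair, i.e. a double period.
Phrase 3 begins with different material from phrase 1, making it contrasting.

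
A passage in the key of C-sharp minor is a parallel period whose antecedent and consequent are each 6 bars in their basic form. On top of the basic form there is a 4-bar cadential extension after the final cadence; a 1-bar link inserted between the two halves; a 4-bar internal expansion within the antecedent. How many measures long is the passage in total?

21 measures

Basic parallel period: 6 + 6 = 12 bars.
12 (basic form) + 4 (cadential extension) + 1 (link) + 4 (internal expansion) = 21.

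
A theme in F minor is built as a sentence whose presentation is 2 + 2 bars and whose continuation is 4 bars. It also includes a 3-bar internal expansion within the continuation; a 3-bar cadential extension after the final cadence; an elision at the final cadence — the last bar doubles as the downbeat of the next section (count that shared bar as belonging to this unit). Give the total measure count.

14 measures

Basic sentence: 2 + 2 + 4 = 8 bars.
8 (basic form) + 3 (internal expansion) + 3 (cadential extension) = 14.
The elision shares a bar with the next section but does not change this unit's count.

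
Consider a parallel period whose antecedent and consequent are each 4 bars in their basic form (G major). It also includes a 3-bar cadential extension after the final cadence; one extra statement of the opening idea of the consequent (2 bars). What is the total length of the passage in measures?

Basic parallel period: 4 + 4 = 8 bars.
8 (basic form) + 3 (cadential extension) + 2 (extra statement) = 13.

13 measures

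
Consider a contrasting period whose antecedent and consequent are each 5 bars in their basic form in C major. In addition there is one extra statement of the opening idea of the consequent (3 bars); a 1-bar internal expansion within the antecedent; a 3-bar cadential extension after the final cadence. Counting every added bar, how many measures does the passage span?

17 measures

Basic contrasting period: 5 + 5 = 10 bars.
10 (basic form) + 3 (extra statement) + 1 (internal expansion) + 3 (cadential extension) = 17.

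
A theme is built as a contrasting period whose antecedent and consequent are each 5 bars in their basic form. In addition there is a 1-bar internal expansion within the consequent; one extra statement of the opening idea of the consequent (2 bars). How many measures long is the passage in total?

13 measures

Basic contrasting period: 5 + 5 = 10 bars.
10 (basic form) + 1 (internal expansion) + 2 (extra statement) = 13.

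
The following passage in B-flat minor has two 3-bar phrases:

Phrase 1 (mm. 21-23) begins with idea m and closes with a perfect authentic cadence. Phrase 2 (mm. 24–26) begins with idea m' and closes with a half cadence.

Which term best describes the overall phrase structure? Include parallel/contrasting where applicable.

The second phrase closes with a half cadence, which is not stronger than the first phrase's perfect authentic cadence; without a weak→strong cadential pair there is no antecedent–consequent relationship, so this is a phrase group rather than a period.

phrase group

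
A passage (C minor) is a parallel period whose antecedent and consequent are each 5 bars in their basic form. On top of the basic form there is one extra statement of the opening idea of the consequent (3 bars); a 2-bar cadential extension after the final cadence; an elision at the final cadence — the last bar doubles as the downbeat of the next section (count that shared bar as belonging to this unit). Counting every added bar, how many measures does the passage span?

15 measures

Basic parallel period: 5 + 5 = 10 bars.
10 (basic form) + 3 (extra statement) + 2 (cadential extension) = 15.
The elision shares a bar with the next section but does not change this unit's count.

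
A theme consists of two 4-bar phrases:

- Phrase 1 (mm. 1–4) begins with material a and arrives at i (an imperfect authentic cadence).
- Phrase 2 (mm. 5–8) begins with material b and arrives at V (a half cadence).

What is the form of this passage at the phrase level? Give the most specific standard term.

phrase group

The second phrase closes with a half cadence, which is not stronger than the first phrase's imperfect authentic cadence; without a weak→strong cadential pair there is no antecedent–consequent relationship, so this is a phrase group rather than a period.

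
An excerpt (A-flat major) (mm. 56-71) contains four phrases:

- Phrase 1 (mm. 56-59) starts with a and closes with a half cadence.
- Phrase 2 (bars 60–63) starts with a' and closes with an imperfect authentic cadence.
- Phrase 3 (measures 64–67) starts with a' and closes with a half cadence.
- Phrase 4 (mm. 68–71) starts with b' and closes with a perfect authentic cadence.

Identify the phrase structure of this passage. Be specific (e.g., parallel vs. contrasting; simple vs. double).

parallel double period

Four phrases in two halves: the first half (bars 56–63) ends with an imperfect authentic cadence, the second (bars 64–71) with a perfect authentic cadence — a large antecedent–consequent pair, i.e. a double period.
Phrase 3 begins with the same material as phrase 1, making it parallel.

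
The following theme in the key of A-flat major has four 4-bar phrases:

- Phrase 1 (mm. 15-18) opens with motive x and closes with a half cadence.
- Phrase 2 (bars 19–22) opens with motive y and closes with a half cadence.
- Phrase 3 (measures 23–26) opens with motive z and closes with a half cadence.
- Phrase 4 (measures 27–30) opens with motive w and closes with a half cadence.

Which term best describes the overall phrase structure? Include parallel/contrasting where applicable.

phrase group

Phrase 4 ends with a half cadence, no stronger than phrase 2's half cadence, so the four phrases do not form a double period; nor do phrases 3–4 duplicate 1–2, so it is not a repeated period. With no phrase reaching a conclusive cadence, the passage is a phrase group.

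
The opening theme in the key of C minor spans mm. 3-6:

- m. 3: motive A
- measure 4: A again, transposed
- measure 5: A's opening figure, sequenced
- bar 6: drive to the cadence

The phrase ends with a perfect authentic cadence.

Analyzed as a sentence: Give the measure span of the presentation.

The presentation of a sentence is the basic idea (m. 3) plus its repetition (m. 4); the presentation is therefore bars 3-4.

measures 3–4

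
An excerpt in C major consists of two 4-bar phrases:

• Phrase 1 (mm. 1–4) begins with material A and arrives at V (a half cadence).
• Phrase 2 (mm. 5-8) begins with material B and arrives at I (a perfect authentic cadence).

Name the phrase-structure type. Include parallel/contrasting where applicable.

Phrase 1 ends with a half cadence (weaker) and phrase 2 with a perfect authentic cadence (stronger): antecedent + consequent = a period.
The two phrases open with different material (A / B), so the period is contrasting.

contrasting period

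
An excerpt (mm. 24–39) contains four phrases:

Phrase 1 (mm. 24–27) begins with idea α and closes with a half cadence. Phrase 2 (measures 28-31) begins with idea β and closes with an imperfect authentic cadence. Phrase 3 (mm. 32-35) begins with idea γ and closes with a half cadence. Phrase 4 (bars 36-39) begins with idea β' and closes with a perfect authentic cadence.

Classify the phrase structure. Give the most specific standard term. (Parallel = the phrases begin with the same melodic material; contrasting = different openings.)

contrasting double period

Four phrases in two halves: the first half (bars 24–31) ends with an imperfect authentic cadence, the second (mm. 32–39) with a perfect authentic cadence — a large antecedent–consequent pair, i.e. a double period.
Phrase 3 begins with different material from phrase 1, making it contrasting.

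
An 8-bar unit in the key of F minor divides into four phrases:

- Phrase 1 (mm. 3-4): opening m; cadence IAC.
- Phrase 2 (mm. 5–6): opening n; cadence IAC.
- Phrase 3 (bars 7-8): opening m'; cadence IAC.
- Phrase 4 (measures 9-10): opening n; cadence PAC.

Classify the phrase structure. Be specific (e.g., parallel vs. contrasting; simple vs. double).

parallel double period

Four phrases in two halves: the first half (mm. 3–6) ends with an imperfect authentic cadence, the second (mm. 7–10) with a perfect authentic cadence — a large antecedent–consequent pair, i.e. a double period.
Phrase 3 begins with the same material as phrase 1, making it parallel.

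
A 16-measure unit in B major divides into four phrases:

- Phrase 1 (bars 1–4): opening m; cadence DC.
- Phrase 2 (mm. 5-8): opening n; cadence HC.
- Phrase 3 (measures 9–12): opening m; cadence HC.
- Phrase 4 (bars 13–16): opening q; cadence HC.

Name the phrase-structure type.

phrase group

Phrase 4 ends with a half cadence, no stronger than phrase 2's half cadence, so the four phrases do not form a double period; nor do phrases 3–4 duplicate 1–2, so it is not a repeated period. With no phrase reaching a conclusive cadence, the passage is a phrase group.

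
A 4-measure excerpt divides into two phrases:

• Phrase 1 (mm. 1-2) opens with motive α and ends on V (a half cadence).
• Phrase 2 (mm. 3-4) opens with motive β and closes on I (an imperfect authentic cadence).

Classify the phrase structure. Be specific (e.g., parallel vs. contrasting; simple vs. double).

Phrase 1 ends with a half cadence (weaker) and phrase 2 with an imperfect authentic cadence (stronger): antecedent + consequent = a period.
The two phrases open with different material (α / β), so the period is contrasting.

contrasting period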